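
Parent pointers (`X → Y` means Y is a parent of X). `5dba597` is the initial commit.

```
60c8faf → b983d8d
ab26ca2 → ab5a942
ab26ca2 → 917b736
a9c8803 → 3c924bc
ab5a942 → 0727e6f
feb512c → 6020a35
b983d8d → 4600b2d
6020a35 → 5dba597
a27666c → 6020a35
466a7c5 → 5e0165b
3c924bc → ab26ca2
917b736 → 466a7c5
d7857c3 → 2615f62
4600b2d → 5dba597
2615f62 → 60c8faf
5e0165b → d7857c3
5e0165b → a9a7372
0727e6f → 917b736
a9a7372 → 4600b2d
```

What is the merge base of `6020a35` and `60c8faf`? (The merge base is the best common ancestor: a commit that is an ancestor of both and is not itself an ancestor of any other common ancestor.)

Ancestors of 6020a35: {5dba597, 6020a35}.
Ancestors of 60c8faf: {4600b2d, 5dba597, 60c8faf, b983d8d}.
Common ancestors: {5dba597}.
The only common ancestor is 5dba597, so it is the merge base.

5dba597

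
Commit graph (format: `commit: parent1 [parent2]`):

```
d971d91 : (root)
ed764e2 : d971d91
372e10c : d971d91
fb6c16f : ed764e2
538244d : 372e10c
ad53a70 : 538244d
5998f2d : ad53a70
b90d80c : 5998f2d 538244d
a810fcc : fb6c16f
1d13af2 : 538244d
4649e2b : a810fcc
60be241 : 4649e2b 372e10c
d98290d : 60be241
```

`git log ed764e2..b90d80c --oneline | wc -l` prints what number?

5

Reachable from b90d80c: {372e10c, 538244d, 5998f2d, ad53a70, b90d80c, d971d91}.
Reachable from ed764e2: {d971d91, ed764e2}.
In b90d80c's history but not ed764e2's: {372e10c, 538244d, 5998f2d, ad53a70, b90d80c} — 5 commits.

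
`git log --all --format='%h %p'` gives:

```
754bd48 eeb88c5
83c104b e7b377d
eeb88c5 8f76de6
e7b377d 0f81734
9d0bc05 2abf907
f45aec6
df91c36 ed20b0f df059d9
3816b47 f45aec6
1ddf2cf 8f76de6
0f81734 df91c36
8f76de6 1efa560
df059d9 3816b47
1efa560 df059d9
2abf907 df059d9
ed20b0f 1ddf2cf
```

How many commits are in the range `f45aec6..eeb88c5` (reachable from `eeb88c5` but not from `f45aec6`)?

5

Reachable from eeb88c5: {1efa560, 3816b47, 8f76de6, df059d9, eeb88c5, f45aec6}.
Reachable from f45aec6: {f45aec6}.
In eeb88c5's history but not f45aec6's: {1efa560, 3816b47, 8f76de6, df059d9, eeb88c5} — 5 commits.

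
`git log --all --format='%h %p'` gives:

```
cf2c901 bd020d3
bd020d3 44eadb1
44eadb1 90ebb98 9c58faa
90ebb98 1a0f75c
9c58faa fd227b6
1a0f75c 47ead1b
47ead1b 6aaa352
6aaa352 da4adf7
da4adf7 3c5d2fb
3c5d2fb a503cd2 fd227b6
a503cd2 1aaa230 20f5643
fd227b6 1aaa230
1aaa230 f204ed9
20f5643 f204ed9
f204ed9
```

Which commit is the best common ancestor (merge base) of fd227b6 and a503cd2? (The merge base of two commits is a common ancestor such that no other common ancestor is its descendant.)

1aaa230

Ancestors of fd227b6: {1aaa230, f204ed9, fd227b6}.
Ancestors of a503cd2: {1aaa230, 20f5643, a503cd2, f204ed9}.
Common ancestors: {1aaa230, f204ed9}.
Among these, 1aaa230 is not an ancestor of any other common ancestor — it is the merge base.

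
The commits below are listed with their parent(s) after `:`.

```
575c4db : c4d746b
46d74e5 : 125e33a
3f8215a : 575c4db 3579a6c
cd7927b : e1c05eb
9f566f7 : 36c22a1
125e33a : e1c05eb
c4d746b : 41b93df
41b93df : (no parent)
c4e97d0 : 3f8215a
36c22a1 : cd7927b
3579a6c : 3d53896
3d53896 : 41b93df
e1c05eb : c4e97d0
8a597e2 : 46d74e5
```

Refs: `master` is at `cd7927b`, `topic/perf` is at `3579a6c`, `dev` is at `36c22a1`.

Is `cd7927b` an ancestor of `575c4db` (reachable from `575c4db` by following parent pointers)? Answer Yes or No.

No

Ancestors of 575c4db: {41b93df, 575c4db, c4d746b}.
cd7927b is not in that set, so it is not an ancestor of 575c4db.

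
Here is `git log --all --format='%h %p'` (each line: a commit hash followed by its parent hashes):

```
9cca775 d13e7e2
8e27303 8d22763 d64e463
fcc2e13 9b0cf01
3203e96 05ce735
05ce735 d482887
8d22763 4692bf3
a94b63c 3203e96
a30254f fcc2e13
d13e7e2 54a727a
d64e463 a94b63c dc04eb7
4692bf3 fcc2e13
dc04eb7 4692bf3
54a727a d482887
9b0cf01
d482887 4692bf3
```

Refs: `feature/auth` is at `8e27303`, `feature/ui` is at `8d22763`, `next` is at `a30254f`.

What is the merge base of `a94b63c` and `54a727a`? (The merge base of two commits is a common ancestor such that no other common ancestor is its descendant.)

d482887

Ancestors of a94b63c: {05ce735, 3203e96, 4692bf3, 9b0cf01, a94b63c, d482887, fcc2e13}.
Ancestors of 54a727a: {4692bf3, 54a727a, 9b0cf01, d482887, fcc2e13}.
Common ancestors: {4692bf3, 9b0cf01, d482887, fcc2e13}.
Among these, d482887 is not an ancestor of any other common ancestor — it is the merge base.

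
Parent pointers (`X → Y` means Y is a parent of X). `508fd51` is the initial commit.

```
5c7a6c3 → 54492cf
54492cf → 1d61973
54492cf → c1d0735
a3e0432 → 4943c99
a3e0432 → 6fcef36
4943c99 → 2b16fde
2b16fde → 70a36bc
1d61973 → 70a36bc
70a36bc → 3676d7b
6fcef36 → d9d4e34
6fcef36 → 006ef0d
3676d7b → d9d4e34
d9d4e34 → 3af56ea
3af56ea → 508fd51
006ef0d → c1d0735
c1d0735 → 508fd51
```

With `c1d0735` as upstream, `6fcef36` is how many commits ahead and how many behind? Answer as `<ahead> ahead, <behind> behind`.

Reachable from 6fcef36: {006ef0d, 3af56ea, 508fd51, 6fcef36, c1d0735, d9d4e34}.
Reachable from c1d0735: {508fd51, c1d0735}.
Only in 6fcef36's history (ahead): {006ef0d, 3af56ea, 6fcef36, d9d4e34} — 4.
Only in c1d0735's history (behind): {} — 0.

4 ahead, 0 behind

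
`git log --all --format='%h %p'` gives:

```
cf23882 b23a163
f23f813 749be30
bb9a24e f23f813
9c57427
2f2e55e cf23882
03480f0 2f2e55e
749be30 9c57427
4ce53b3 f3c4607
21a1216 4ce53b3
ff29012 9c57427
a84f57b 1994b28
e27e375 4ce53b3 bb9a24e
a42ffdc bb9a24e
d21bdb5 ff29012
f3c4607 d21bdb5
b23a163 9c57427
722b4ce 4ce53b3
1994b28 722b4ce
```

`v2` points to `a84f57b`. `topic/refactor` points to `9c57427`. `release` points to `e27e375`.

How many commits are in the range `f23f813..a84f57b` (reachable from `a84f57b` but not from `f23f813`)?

7

Reachable from a84f57b: {1994b28, 4ce53b3, 722b4ce, 9c57427, a84f57b, d21bdb5, f3c4607, ff29012}.
Reachable from f23f813: {749be30, 9c57427, f23f813}.
In a84f57b's history but not f23f813's: {1994b28, 4ce53b3, 722b4ce, a84f57b, d21bdb5, f3c4607, ff29012} — 7 commits.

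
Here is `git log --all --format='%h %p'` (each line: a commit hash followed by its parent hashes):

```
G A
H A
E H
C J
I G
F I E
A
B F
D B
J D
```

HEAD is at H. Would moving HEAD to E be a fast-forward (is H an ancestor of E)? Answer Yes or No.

A fast-forward from H to E is possible iff H is an ancestor of E.
Ancestors of E: {A, E, H}.
H is among them, so fast-forward is possible.

Yes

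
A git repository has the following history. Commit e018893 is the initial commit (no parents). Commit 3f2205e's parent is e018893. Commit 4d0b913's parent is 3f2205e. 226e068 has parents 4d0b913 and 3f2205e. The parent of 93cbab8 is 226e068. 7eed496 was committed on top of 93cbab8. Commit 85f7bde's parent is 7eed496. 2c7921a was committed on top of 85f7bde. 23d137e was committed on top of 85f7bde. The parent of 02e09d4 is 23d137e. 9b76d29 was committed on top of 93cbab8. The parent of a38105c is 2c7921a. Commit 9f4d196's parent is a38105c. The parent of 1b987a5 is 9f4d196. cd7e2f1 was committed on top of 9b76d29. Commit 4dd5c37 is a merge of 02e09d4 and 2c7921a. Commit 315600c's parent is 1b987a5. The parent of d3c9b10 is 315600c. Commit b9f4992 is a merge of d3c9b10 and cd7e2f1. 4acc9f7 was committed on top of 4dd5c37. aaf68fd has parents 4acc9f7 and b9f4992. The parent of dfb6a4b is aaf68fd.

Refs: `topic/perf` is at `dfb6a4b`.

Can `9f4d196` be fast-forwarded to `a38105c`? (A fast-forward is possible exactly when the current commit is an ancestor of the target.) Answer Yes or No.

No

A fast-forward from 9f4d196 to a38105c is possible iff 9f4d196 is an ancestor of a38105c.
Ancestors of a38105c: {226e068, 2c7921a, 3f2205e, 4d0b913, 7eed496, 85f7bde, 93cbab8, a38105c, e018893}.
9f4d196 is not among them, so fast-forward is not possible.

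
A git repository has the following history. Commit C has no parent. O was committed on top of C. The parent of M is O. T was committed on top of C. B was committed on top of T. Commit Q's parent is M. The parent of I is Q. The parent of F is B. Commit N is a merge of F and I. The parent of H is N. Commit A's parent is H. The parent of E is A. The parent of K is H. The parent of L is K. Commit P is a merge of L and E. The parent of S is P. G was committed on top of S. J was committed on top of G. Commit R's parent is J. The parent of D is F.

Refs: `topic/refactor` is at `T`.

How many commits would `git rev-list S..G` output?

1

Reachable from G: {A, B, C, E, F, G, H, I, K, L, M, N, O, P, Q, S, T}.
Reachable from S: {A, B, C, E, F, H, I, K, L, M, N, O, P, Q, S, T}.
In G's history but not S's: {G} — 1 commit.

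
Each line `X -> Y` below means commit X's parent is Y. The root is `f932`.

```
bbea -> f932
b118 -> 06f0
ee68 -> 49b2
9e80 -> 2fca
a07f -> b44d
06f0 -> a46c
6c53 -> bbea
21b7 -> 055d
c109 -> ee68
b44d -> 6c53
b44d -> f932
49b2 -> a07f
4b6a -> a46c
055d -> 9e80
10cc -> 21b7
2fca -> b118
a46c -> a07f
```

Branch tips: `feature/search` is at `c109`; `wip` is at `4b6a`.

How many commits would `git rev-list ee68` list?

7

Walking parent pointers from ee68: reachable set = {49b2, 6c53, a07f, b44d, bbea, ee68, f932}.
That is 7 commits.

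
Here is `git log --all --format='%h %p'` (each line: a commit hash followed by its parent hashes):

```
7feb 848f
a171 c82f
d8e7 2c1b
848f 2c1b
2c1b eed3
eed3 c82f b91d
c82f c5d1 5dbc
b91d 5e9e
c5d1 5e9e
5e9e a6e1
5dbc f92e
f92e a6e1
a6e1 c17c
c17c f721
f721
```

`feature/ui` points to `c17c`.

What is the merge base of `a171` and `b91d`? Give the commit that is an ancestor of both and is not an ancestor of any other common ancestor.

5e9e

Ancestors of a171: {5dbc, 5e9e, a171, a6e1, c17c, c5d1, c82f, f721, f92e}.
Ancestors of b91d: {5e9e, a6e1, b91d, c17c, f721}.
Common ancestors: {5e9e, a6e1, c17c, f721}.
Among these, 5e9e is not an ancestor of any other common ancestor — it is the merge base.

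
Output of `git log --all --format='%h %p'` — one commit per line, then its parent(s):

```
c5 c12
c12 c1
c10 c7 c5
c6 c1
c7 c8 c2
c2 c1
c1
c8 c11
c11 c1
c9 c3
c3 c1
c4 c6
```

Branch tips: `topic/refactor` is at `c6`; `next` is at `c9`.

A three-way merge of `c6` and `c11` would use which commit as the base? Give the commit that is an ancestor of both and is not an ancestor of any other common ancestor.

c1

Ancestors of c6: {c1, c6}.
Ancestors of c11: {c1, c11}.
Common ancestors: {c1}.
The only common ancestor is c1, so it is the merge base.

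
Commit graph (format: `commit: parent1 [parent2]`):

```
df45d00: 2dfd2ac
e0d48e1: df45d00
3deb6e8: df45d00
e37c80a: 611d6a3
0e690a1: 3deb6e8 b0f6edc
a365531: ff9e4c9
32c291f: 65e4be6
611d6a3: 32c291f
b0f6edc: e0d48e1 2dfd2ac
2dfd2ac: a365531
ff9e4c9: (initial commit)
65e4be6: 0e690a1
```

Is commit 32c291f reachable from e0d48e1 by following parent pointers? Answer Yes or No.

No

Ancestors of e0d48e1: {2dfd2ac, a365531, df45d00, e0d48e1, ff9e4c9}.
32c291f is not in that set, so it is not an ancestor of e0d48e1.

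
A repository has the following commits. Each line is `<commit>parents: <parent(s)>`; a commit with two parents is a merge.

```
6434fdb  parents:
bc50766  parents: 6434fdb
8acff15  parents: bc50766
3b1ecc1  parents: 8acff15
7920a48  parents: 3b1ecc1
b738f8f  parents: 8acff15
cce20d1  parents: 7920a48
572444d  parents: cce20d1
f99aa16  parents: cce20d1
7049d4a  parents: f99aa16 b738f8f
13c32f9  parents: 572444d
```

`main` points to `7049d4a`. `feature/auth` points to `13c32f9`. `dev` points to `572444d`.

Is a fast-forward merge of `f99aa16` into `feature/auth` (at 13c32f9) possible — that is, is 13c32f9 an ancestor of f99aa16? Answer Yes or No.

A fast-forward from 13c32f9 to f99aa16 is possible iff 13c32f9 is an ancestor of f99aa16.
Ancestors of f99aa16: {3b1ecc1, 6434fdb, 7920a48, 8acff15, bc50766, cce20d1, f99aa16}.
13c32f9 is not among them, so fast-forward is not possible.

No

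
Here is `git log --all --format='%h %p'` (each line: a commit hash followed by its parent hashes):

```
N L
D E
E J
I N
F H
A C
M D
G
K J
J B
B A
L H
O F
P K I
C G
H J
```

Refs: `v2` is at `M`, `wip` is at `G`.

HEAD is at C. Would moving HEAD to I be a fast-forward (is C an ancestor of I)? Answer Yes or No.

Yes

A fast-forward from C to I is possible iff C is an ancestor of I.
Ancestors of I: {A, B, C, G, H, I, J, L, N}.
C is among them, so fast-forward is possible.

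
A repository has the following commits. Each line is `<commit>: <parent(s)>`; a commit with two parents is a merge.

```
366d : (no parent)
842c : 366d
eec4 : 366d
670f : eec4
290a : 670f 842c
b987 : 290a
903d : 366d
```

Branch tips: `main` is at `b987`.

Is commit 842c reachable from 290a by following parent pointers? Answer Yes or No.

Yes

Ancestors of 290a (commits reachable by following parents): {290a, 366d, 670f, 842c, eec4}.
842c is in that set, so it is an ancestor of 290a.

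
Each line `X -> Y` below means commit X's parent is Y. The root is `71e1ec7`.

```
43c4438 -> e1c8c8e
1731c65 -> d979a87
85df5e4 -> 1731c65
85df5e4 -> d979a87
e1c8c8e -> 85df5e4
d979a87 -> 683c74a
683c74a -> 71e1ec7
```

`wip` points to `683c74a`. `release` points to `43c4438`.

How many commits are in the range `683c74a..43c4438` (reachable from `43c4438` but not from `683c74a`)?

5

Reachable from 43c4438: {1731c65, 43c4438, 683c74a, 71e1ec7, 85df5e4, d979a87, e1c8c8e}.
Reachable from 683c74a: {683c74a, 71e1ec7}.
In 43c4438's history but not 683c74a's: {1731c65, 43c4438, 85df5e4, d979a87, e1c8c8e} — 5 commits.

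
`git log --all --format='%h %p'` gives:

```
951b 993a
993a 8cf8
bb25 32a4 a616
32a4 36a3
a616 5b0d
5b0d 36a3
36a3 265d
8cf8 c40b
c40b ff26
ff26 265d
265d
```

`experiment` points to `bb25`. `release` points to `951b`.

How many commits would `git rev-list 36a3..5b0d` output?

1

Reachable from 5b0d: {265d, 36a3, 5b0d}.
Reachable from 36a3: {265d, 36a3}.
In 5b0d's history but not 36a3's: {5b0d} — 1 commit.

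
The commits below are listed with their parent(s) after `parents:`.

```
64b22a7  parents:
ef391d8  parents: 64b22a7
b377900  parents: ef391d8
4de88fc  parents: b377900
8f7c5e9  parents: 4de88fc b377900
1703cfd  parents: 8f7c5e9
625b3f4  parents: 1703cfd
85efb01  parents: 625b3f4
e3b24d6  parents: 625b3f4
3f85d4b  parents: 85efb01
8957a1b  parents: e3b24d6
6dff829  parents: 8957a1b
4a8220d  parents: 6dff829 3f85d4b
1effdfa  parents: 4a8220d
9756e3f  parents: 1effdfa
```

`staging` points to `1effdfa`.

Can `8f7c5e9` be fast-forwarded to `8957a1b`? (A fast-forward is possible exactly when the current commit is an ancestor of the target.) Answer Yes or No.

A fast-forward from 8f7c5e9 to 8957a1b is possible iff 8f7c5e9 is an ancestor of 8957a1b.
Ancestors of 8957a1b: {1703cfd, 4de88fc, 625b3f4, 64b22a7, 8957a1b, 8f7c5e9, b377900, e3b24d6, ef391d8}.
8f7c5e9 is among them, so fast-forward is possible.

Yes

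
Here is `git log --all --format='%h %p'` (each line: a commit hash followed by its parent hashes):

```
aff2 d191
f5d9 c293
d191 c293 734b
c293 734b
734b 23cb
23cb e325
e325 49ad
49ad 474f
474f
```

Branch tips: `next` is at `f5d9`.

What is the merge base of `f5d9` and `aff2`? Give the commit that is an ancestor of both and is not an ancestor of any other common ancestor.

Ancestors of f5d9: {23cb, 474f, 49ad, 734b, c293, e325, f5d9}.
Ancestors of aff2: {23cb, 474f, 49ad, 734b, aff2, c293, d191, e325}.
Common ancestors: {23cb, 474f, 49ad, 734b, c293, e325}.
Among these, c293 is not an ancestor of any other common ancestor — it is the merge base.

c293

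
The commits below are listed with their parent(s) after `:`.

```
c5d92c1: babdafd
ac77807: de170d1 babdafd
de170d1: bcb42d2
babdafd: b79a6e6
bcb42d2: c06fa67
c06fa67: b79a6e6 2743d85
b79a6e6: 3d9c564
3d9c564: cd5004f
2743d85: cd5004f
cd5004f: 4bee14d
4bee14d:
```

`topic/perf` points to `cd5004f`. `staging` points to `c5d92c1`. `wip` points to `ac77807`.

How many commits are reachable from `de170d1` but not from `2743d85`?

Reachable from de170d1: {2743d85, 3d9c564, 4bee14d, b79a6e6, bcb42d2, c06fa67, cd5004f, de170d1}.
Reachable from 2743d85: {2743d85, 4bee14d, cd5004f}.
In de170d1's history but not 2743d85's: {3d9c564, b79a6e6, bcb42d2, c06fa67, de170d1} — 5 commits.

5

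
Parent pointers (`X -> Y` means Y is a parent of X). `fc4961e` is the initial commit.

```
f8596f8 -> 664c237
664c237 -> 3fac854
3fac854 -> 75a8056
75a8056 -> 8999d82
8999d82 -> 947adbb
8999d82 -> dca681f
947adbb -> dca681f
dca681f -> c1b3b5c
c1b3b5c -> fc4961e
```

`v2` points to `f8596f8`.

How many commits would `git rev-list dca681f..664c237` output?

5

Reachable from 664c237: {3fac854, 664c237, 75a8056, 8999d82, 947adbb, c1b3b5c, dca681f, fc4961e}.
Reachable from dca681f: {c1b3b5c, dca681f, fc4961e}.
In 664c237's history but not dca681f's: {3fac854, 664c237, 75a8056, 8999d82, 947adbb} — 5 commits.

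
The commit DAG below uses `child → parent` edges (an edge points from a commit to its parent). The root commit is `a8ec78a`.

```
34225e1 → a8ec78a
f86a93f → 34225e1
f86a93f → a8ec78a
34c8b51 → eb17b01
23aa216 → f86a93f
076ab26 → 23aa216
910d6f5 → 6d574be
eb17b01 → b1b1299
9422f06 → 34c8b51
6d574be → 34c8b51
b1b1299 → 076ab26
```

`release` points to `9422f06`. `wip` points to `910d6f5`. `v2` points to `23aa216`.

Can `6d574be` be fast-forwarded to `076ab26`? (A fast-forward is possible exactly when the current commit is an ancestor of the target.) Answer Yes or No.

No

A fast-forward from 6d574be to 076ab26 is possible iff 6d574be is an ancestor of 076ab26.
Ancestors of 076ab26: {076ab26, 23aa216, 34225e1, a8ec78a, f86a93f}.
6d574be is not among them, so fast-forward is not possible.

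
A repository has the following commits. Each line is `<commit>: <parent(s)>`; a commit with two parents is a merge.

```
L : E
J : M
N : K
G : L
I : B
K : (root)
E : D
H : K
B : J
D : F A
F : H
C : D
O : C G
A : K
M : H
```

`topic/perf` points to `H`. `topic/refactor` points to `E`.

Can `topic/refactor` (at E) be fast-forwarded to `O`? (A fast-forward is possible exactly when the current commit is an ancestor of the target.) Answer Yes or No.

Yes

A fast-forward from E to O is possible iff E is an ancestor of O.
Ancestors of O: {A, C, D, E, F, G, H, K, L, O}.
E is among them, so fast-forward is possible.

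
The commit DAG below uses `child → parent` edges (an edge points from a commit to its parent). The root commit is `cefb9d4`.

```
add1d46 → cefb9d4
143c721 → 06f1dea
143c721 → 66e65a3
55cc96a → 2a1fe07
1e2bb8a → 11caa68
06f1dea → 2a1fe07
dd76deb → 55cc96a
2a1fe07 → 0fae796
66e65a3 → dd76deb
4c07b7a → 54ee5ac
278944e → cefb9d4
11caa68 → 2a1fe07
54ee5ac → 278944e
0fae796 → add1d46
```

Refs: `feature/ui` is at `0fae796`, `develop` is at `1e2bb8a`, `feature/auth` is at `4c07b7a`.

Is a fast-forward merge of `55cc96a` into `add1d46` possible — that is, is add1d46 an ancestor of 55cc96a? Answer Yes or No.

A fast-forward from add1d46 to 55cc96a is possible iff add1d46 is an ancestor of 55cc96a.
Ancestors of 55cc96a: {0fae796, 2a1fe07, 55cc96a, add1d46, cefb9d4}.
add1d46 is among them, so fast-forward is possible.

Yes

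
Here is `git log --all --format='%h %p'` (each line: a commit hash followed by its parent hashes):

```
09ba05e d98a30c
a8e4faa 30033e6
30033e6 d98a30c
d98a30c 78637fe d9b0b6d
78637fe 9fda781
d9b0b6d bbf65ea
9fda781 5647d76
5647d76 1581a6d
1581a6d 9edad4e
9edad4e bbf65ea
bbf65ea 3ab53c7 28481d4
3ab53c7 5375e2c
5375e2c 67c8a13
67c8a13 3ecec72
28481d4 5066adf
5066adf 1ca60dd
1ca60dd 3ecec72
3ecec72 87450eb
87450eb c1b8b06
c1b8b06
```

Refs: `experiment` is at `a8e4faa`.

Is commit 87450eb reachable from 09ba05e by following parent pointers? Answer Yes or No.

Ancestors of 09ba05e (commits reachable by following parents): {09ba05e, 1581a6d, 1ca60dd, 28481d4, 3ab53c7, 3ecec72, 5066adf, 5375e2c, 5647d76, 67c8a13, 78637fe, 87450eb, 9edad4e, 9fda781, bbf65ea, c1b8b06, d98a30c, d9b0b6d}.
87450eb is in that set, so it is an ancestor of 09ba05e.

Yes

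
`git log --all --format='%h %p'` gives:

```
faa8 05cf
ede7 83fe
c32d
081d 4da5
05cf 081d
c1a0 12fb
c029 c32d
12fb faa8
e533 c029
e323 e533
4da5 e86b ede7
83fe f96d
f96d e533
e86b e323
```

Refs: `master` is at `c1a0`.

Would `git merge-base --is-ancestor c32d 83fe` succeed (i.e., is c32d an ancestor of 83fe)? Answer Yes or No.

Yes

Ancestors of 83fe (commits reachable by following parents): {83fe, c029, c32d, e533, f96d}.
c32d is in that set, so it is an ancestor of 83fe.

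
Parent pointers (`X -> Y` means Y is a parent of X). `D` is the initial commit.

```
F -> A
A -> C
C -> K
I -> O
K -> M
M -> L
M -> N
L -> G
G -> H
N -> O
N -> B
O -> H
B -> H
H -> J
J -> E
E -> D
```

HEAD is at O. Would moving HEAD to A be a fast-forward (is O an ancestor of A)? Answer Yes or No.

Yes

A fast-forward from O to A is possible iff O is an ancestor of A.
Ancestors of A: {A, B, C, D, E, G, H, J, K, L, M, N, O}.
O is among them, so fast-forward is possible.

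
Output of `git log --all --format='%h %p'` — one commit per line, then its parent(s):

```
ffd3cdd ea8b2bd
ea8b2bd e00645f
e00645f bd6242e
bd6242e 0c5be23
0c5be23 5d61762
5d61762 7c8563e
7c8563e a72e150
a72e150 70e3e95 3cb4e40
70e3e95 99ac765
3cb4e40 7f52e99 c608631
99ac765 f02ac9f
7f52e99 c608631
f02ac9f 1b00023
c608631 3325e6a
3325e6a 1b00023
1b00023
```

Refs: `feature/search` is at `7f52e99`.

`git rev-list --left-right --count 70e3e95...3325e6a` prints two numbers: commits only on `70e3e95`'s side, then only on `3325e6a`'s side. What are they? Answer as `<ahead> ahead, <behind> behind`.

3 ahead, 1 behind

Reachable from 70e3e95: {1b00023, 70e3e95, 99ac765, f02ac9f}.
Reachable from 3325e6a: {1b00023, 3325e6a}.
Only in 70e3e95's history (ahead): {70e3e95, 99ac765, f02ac9f} — 3.
Only in 3325e6a's history (behind): {3325e6a} — 1.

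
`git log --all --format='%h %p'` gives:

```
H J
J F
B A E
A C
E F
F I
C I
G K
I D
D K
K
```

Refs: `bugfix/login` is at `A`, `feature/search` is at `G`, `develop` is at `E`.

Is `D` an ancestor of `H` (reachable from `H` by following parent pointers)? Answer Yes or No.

Ancestors of H (commits reachable by following parents): {D, F, H, I, J, K}.
D is in that set, so it is an ancestor of H.

Yes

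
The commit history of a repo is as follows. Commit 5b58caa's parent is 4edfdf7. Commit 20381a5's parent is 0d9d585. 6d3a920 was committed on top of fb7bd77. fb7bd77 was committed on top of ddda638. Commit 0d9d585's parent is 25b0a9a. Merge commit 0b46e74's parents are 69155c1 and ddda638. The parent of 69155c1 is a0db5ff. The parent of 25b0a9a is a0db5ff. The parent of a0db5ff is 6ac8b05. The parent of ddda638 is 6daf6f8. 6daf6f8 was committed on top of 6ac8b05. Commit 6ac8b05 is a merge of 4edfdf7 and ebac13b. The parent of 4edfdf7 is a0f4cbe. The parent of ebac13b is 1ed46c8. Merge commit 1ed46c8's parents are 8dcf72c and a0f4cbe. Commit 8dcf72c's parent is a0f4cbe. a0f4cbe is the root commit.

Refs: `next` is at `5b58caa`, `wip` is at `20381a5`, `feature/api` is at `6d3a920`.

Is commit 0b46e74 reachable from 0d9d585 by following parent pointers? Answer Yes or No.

No

Ancestors of 0d9d585: {0d9d585, 1ed46c8, 25b0a9a, 4edfdf7, 6ac8b05, 8dcf72c, a0db5ff, a0f4cbe, ebac13b}.
0b46e74 is not in that set, so it is not an ancestor of 0d9d585.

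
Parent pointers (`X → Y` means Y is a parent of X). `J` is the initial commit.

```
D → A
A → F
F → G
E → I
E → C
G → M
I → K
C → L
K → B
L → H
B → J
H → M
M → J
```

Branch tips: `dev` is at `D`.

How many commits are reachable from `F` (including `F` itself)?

4

Walking parent pointers from F: reachable set = {F, G, J, M}.
That is 4 commits.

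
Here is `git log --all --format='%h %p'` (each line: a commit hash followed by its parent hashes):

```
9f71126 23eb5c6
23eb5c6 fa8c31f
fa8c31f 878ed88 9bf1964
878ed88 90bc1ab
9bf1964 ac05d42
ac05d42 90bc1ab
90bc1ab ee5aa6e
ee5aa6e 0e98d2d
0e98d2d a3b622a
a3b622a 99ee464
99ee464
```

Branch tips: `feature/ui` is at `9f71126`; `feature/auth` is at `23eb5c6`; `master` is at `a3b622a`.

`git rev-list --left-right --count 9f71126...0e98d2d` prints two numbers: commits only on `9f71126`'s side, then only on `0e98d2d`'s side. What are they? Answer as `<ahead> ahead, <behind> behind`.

Reachable from 9f71126: {0e98d2d, 23eb5c6, 878ed88, 90bc1ab, 99ee464, 9bf1964, 9f71126, a3b622a, ac05d42, ee5aa6e, fa8c31f}.
Reachable from 0e98d2d: {0e98d2d, 99ee464, a3b622a}.
Only in 9f71126's history (ahead): {23eb5c6, 878ed88, 90bc1ab, 9bf1964, 9f71126, ac05d42, ee5aa6e, fa8c31f} — 8.
Only in 0e98d2d's history (behind): {} — 0.

8 ahead, 0 behind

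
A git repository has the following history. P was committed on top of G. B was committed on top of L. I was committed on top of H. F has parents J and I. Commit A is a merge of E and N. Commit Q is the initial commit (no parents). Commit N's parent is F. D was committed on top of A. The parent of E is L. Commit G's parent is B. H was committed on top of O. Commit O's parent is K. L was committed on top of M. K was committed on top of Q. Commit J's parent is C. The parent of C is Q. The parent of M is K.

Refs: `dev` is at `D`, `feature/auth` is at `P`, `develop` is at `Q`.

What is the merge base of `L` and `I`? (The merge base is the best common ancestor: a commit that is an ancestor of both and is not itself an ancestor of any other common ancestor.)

K

Ancestors of L: {K, L, M, Q}.
Ancestors of I: {H, I, K, O, Q}.
Common ancestors: {K, Q}.
Among these, K is not an ancestor of any other common ancestor — it is the merge base.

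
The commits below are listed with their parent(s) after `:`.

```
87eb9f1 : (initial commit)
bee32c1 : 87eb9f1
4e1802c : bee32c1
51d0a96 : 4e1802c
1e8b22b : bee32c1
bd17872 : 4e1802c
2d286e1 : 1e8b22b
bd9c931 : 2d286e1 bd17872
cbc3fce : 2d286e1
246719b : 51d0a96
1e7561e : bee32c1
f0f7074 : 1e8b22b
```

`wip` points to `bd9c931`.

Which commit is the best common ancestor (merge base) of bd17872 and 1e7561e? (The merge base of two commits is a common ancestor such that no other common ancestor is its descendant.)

bee32c1

Ancestors of bd17872: {4e1802c, 87eb9f1, bd17872, bee32c1}.
Ancestors of 1e7561e: {1e7561e, 87eb9f1, bee32c1}.
Common ancestors: {87eb9f1, bee32c1}.
Among these, bee32c1 is not an ancestor of any other common ancestor — it is the merge base.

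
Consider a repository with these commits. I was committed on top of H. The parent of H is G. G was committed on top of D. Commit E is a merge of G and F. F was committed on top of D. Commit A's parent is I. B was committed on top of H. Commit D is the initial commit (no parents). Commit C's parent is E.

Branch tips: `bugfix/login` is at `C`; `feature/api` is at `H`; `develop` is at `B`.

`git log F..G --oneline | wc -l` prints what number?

Reachable from G: {D, G}.
Reachable from F: {D, F}.
In G's history but not F's: {G} — 1 commit.

1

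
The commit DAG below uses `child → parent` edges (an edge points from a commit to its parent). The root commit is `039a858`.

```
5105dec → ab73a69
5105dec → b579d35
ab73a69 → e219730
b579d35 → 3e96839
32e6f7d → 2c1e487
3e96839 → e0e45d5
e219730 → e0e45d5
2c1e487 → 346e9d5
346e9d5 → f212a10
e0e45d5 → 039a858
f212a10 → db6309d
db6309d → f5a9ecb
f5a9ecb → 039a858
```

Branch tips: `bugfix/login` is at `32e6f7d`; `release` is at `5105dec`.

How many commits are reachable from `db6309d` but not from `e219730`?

2

Reachable from db6309d: {039a858, db6309d, f5a9ecb}.
Reachable from e219730: {039a858, e0e45d5, e219730}.
In db6309d's history but not e219730's: {db6309d, f5a9ecb} — 2 commits.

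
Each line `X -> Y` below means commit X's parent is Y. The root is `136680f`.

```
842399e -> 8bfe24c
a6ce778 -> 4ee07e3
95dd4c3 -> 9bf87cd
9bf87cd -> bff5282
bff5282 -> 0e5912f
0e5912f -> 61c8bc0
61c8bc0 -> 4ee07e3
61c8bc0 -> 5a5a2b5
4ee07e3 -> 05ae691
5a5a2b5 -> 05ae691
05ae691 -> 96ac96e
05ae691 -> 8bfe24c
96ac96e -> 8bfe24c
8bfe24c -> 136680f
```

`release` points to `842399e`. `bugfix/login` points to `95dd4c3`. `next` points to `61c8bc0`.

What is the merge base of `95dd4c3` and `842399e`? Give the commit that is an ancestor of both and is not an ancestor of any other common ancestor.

8bfe24c

Ancestors of 95dd4c3: {05ae691, 0e5912f, 136680f, 4ee07e3, 5a5a2b5, 61c8bc0, 8bfe24c, 95dd4c3, 96ac96e, 9bf87cd, bff5282}.
Ancestors of 842399e: {136680f, 842399e, 8bfe24c}.
Common ancestors: {136680f, 8bfe24c}.
Among these, 8bfe24c is not an ancestor of any other common ancestor — it is the merge base.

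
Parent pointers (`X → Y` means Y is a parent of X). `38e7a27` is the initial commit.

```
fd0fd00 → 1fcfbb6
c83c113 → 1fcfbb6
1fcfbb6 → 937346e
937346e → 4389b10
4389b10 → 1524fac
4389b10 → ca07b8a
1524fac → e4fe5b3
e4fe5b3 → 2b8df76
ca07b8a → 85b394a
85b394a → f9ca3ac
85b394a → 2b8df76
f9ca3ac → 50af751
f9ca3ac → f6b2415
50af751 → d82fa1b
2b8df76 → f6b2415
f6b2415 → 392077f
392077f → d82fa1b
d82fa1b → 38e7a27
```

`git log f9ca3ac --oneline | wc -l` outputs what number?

Walking parent pointers from f9ca3ac: reachable set = {38e7a27, 392077f, 50af751, d82fa1b, f6b2415, f9ca3ac}.
That is 6 commits.

6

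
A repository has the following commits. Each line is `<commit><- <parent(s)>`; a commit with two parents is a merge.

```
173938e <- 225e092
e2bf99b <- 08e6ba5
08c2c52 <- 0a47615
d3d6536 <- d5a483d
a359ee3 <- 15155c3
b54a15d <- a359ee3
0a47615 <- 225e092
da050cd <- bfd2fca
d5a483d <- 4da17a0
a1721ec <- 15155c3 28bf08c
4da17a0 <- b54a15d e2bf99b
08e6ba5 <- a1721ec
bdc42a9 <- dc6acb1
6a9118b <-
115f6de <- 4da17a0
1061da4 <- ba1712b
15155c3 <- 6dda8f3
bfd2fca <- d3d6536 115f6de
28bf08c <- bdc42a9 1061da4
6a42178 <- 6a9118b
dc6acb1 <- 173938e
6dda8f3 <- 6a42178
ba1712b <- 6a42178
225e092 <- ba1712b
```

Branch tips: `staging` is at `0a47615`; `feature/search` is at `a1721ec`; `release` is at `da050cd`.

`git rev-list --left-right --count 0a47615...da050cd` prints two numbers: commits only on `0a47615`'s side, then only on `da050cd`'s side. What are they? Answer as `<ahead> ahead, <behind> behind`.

1 ahead, 18 behind

Reachable from 0a47615: {0a47615, 225e092, 6a42178, 6a9118b, ba1712b}.
Reachable from da050cd: {08e6ba5, 1061da4, 115f6de, 15155c3, 173938e, 225e092, 28bf08c, 4da17a0, 6a42178, 6a9118b, 6dda8f3, a1721ec, a359ee3, b54a15d, ba1712b, bdc42a9, bfd2fca, d3d6536, d5a483d, da050cd, dc6acb1, e2bf99b}.
Only in 0a47615's history (ahead): {0a47615} — 1.
Only in da050cd's history (behind): {08e6ba5, 1061da4, 115f6de, 15155c3, 173938e, 28bf08c, 4da17a0, 6dda8f3, a1721ec, a359ee3, b54a15d, bdc42a9, bfd2fca, d3d6536, d5a483d, da050cd, dc6acb1, e2bf99b} — 18.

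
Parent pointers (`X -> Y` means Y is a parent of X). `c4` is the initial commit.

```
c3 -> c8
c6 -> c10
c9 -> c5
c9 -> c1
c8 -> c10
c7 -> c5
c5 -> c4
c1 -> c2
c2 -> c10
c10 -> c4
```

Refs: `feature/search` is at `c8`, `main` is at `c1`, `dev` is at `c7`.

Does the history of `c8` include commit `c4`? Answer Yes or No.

Ancestors of c8 (commits reachable by following parents): {c10, c4, c8}.
c4 is in that set, so it is an ancestor of c8.

Yes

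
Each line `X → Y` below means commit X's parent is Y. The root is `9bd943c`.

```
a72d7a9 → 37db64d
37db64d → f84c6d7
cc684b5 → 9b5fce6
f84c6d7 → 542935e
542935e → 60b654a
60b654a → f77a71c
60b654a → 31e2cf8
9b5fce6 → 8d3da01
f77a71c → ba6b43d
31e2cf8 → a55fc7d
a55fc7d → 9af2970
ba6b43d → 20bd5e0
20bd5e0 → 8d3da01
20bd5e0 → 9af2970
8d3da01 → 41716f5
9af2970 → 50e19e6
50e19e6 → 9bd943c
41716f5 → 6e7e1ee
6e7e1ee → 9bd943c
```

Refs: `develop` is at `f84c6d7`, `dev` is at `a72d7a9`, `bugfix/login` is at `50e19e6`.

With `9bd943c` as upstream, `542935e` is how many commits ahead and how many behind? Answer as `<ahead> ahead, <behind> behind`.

12 ahead, 0 behind

Reachable from 542935e: {20bd5e0, 31e2cf8, 41716f5, 50e19e6, 542935e, 60b654a, 6e7e1ee, 8d3da01, 9af2970, 9bd943c, a55fc7d, ba6b43d, f77a71c}.
Reachable from 9bd943c: {9bd943c}.
Only in 542935e's history (ahead): {20bd5e0, 31e2cf8, 41716f5, 50e19e6, 542935e, 60b654a, 6e7e1ee, 8d3da01, 9af2970, a55fc7d, ba6b43d, f77a71c} — 12.
Only in 9bd943c's history (behind): {} — 0.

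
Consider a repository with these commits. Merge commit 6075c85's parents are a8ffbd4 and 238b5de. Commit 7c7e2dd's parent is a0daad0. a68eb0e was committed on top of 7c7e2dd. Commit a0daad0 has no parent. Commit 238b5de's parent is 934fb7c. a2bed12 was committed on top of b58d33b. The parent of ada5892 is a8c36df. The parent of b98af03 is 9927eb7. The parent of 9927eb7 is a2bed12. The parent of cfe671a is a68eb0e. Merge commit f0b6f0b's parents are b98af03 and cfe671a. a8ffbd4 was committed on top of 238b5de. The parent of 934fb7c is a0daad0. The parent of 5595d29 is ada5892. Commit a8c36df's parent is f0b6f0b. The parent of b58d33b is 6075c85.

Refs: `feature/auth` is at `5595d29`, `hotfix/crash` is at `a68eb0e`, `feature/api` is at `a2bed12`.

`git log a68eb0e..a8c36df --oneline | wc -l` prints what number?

Reachable from a8c36df: {238b5de, 6075c85, 7c7e2dd, 934fb7c, 9927eb7, a0daad0, a2bed12, a68eb0e, a8c36df, a8ffbd4, b58d33b, b98af03, cfe671a, f0b6f0b}.
Reachable from a68eb0e: {7c7e2dd, a0daad0, a68eb0e}.
In a8c36df's history but not a68eb0e's: {238b5de, 6075c85, 934fb7c, 9927eb7, a2bed12, a8c36df, a8ffbd4, b58d33b, b98af03, cfe671a, f0b6f0b} — 11 commits.

11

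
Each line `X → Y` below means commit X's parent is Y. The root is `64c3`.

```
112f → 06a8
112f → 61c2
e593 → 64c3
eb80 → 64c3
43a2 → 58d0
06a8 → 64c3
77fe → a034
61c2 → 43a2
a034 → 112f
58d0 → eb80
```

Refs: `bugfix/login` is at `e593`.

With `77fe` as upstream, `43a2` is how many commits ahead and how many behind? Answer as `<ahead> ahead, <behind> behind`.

0 ahead, 5 behind

Reachable from 43a2: {43a2, 58d0, 64c3, eb80}.
Reachable from 77fe: {06a8, 112f, 43a2, 58d0, 61c2, 64c3, 77fe, a034, eb80}.
Only in 43a2's history (ahead): {} — 0.
Only in 77fe's history (behind): {06a8, 112f, 61c2, 77fe, a034} — 5.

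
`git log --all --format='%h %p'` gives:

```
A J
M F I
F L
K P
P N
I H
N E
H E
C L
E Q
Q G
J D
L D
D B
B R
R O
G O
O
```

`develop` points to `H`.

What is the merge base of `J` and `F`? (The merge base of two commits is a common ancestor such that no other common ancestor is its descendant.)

D

Ancestors of J: {B, D, J, O, R}.
Ancestors of F: {B, D, F, L, O, R}.
Common ancestors: {B, D, O, R}.
Among these, D is not an ancestor of any other common ancestor — it is the merge base.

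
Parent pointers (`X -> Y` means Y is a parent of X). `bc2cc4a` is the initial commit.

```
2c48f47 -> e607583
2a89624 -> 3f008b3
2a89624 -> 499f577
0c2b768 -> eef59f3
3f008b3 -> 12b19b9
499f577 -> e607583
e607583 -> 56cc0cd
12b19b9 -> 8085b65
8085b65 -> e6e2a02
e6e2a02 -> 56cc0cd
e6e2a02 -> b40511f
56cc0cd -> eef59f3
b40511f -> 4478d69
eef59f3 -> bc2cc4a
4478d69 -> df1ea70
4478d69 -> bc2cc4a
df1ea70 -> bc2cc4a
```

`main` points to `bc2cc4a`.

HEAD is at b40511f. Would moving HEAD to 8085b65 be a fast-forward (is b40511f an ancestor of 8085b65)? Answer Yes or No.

A fast-forward from b40511f to 8085b65 is possible iff b40511f is an ancestor of 8085b65.
Ancestors of 8085b65: {4478d69, 56cc0cd, 8085b65, b40511f, bc2cc4a, df1ea70, e6e2a02, eef59f3}.
b40511f is among them, so fast-forward is possible.

Yes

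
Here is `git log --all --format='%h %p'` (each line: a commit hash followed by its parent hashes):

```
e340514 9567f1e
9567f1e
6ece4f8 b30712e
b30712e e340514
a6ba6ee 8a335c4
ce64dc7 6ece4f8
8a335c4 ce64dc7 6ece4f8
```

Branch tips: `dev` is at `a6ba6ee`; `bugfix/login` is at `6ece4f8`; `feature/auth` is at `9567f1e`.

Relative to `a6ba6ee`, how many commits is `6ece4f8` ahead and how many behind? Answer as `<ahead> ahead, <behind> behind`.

Reachable from 6ece4f8: {6ece4f8, 9567f1e, b30712e, e340514}.
Reachable from a6ba6ee: {6ece4f8, 8a335c4, 9567f1e, a6ba6ee, b30712e, ce64dc7, e340514}.
Only in 6ece4f8's history (ahead): {} — 0.
Only in a6ba6ee's history (behind): {8a335c4, a6ba6ee, ce64dc7} — 3.

0 ahead, 3 behind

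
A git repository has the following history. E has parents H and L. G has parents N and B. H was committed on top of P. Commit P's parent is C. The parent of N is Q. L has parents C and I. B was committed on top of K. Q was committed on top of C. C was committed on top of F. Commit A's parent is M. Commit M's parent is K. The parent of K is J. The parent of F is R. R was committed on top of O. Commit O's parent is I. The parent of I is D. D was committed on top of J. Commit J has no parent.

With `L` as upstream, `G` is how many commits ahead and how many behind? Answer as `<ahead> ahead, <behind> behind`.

5 ahead, 1 behind

Reachable from G: {B, C, D, F, G, I, J, K, N, O, Q, R}.
Reachable from L: {C, D, F, I, J, L, O, R}.
Only in G's history (ahead): {B, G, K, N, Q} — 5.
Only in L's history (behind): {L} — 1.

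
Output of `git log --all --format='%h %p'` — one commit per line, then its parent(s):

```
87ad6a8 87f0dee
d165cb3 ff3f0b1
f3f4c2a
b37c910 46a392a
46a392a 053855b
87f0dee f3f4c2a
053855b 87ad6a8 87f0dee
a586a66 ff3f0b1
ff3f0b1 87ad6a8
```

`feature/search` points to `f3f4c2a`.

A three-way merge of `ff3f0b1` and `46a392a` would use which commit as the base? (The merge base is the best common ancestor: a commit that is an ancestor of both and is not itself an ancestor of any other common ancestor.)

Ancestors of ff3f0b1: {87ad6a8, 87f0dee, f3f4c2a, ff3f0b1}.
Ancestors of 46a392a: {053855b, 46a392a, 87ad6a8, 87f0dee, f3f4c2a}.
Common ancestors: {87ad6a8, 87f0dee, f3f4c2a}.
Among these, 87ad6a8 is not an ancestor of any other common ancestor — it is the merge base.

87ad6a8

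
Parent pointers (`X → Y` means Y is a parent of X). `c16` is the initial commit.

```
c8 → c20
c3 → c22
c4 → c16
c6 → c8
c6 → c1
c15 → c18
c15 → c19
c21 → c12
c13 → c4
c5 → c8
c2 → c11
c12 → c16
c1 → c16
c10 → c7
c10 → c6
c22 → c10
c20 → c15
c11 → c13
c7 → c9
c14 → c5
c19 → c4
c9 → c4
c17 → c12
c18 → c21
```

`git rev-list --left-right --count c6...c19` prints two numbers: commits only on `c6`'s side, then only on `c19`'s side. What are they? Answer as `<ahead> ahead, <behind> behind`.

Reachable from c6: {c1, c12, c15, c16, c18, c19, c20, c21, c4, c6, c8}.
Reachable from c19: {c16, c19, c4}.
Only in c6's history (ahead): {c1, c12, c15, c18, c20, c21, c6, c8} — 8.
Only in c19's history (behind): {} — 0.

8 ahead, 0 behind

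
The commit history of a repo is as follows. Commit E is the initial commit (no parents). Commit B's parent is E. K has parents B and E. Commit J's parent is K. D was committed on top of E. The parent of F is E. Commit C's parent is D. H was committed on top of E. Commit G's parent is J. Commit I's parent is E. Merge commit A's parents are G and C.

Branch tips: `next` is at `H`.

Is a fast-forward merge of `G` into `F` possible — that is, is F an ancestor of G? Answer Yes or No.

A fast-forward from F to G is possible iff F is an ancestor of G.
Ancestors of G: {B, E, G, J, K}.
F is not among them, so fast-forward is not possible.

No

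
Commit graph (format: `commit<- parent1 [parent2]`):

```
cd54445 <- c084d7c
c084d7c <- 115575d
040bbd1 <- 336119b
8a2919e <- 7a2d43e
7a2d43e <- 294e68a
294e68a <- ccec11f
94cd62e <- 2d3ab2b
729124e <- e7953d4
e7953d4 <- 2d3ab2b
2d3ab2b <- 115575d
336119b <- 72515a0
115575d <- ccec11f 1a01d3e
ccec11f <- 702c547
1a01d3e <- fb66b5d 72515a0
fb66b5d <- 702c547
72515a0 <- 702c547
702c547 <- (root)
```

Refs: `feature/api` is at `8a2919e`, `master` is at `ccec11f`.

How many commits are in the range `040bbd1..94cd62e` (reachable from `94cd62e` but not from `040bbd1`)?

6

Reachable from 94cd62e: {115575d, 1a01d3e, 2d3ab2b, 702c547, 72515a0, 94cd62e, ccec11f, fb66b5d}.
Reachable from 040bbd1: {040bbd1, 336119b, 702c547, 72515a0}.
In 94cd62e's history but not 040bbd1's: {115575d, 1a01d3e, 2d3ab2b, 94cd62e, ccec11f, fb66b5d} — 6 commits.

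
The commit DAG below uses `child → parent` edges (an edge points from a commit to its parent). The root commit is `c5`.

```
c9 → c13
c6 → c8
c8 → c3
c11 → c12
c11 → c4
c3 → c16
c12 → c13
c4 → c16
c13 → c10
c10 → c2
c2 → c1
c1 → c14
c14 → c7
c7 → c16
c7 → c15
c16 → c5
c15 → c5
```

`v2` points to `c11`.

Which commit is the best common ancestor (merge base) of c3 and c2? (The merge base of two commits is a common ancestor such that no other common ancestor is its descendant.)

c16

Ancestors of c3: {c16, c3, c5}.
Ancestors of c2: {c1, c14, c15, c16, c2, c5, c7}.
Common ancestors: {c16, c5}.
Among these, c16 is not an ancestor of any other common ancestor — it is the merge base.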